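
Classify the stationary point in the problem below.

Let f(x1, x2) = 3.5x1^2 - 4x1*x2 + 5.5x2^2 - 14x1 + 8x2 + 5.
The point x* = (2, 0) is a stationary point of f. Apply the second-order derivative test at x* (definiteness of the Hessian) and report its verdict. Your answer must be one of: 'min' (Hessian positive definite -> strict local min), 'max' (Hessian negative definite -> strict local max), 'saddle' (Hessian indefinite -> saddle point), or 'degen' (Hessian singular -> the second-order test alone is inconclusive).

Compute the Hessian H = grad^2 f:
  H = [[7, -4], [-4, 11]]
Verify stationarity: grad f(x*) = H x* + g = (0, 0).
Eigenvalues of H: 4.5279, 13.4721.
Both eigenvalues > 0, so H is positive definite -> x* is a strict local min.

min


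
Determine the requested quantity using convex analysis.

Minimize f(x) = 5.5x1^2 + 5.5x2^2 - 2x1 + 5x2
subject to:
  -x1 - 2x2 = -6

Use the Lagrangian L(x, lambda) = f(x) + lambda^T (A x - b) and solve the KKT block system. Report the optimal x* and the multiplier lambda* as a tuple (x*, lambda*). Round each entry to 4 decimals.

Form the Lagrangian:
  L(x, lambda) = (1/2) x^T Q x + c^T x + lambda^T (A x - b)
Stationarity (grad_x L = 0): Q x + c + A^T lambda = 0.
Primal feasibility: A x = b.

This gives the KKT block system:
  [ Q   A^T ] [ x     ]   [-c ]
  [ A    0  ] [ lambda ] = [ b ]

Solving the linear system:
  x*      = (1.5273, 2.2364)
  lambda* = (14.8)
  f(x*)   = 48.4636

x* = (1.5273, 2.2364), lambda* = (14.8)


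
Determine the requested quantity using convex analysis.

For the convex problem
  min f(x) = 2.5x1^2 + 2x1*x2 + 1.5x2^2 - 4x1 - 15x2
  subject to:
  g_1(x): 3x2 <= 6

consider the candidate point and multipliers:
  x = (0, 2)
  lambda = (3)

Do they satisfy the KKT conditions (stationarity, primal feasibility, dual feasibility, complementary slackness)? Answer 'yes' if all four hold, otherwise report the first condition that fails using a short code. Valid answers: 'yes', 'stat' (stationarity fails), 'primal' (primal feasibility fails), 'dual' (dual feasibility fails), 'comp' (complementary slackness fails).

Gradient of f: grad f(x) = Q x + c = (0, -9)
Constraint values g_i(x) = a_i^T x - b_i:
  g_1((0, 2)) = 0
Stationarity residual: grad f(x) + sum_i lambda_i a_i = (0, 0)
  -> stationarity OK
Primal feasibility (all g_i <= 0): OK
Dual feasibility (all lambda_i >= 0): OK
Complementary slackness (lambda_i * g_i(x) = 0 for all i): OK

Verdict: yes, KKT holds.

yes


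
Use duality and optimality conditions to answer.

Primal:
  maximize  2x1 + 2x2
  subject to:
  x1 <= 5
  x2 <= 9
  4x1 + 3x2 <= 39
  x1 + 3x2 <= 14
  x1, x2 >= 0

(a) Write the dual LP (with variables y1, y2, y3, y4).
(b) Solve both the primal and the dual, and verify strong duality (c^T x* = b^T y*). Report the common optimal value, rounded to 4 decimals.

The standard primal-dual pair for 'max c^T x s.t. A x <= b, x >= 0' is:
  Dual:  min b^T y  s.t.  A^T y >= c,  y >= 0.

So the dual LP is:
  minimize  5y1 + 9y2 + 39y3 + 14y4
  subject to:
    y1 + 4y3 + y4 >= 2
    y2 + 3y3 + 3y4 >= 2
    y1, y2, y3, y4 >= 0

Solving the primal: x* = (5, 3).
  primal value c^T x* = 16.
Solving the dual: y* = (1.3333, 0, 0, 0.6667).
  dual value b^T y* = 16.
Strong duality: c^T x* = b^T y*. Confirmed.

16


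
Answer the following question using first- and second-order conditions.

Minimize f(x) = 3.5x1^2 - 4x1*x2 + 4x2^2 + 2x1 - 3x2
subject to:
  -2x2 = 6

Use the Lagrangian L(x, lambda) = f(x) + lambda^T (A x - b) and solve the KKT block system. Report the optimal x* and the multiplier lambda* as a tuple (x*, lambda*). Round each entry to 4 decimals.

Form the Lagrangian:
  L(x, lambda) = (1/2) x^T Q x + c^T x + lambda^T (A x - b)
Stationarity (grad_x L = 0): Q x + c + A^T lambda = 0.
Primal feasibility: A x = b.

This gives the KKT block system:
  [ Q   A^T ] [ x     ]   [-c ]
  [ A    0  ] [ lambda ] = [ b ]

Solving the linear system:
  x*      = (-2, -3)
  lambda* = (-9.5)
  f(x*)   = 31

x* = (-2, -3), lambda* = (-9.5)


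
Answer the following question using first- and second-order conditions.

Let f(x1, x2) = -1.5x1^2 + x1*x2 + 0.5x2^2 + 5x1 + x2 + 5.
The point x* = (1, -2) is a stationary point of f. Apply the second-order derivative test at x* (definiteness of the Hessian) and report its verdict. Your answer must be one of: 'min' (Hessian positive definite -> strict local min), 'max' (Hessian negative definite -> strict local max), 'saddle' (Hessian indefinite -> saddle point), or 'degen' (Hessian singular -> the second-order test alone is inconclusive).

Compute the Hessian H = grad^2 f:
  H = [[-3, 1], [1, 1]]
Verify stationarity: grad f(x*) = H x* + g = (0, 0).
Eigenvalues of H: -3.2361, 1.2361.
Eigenvalues have mixed signs, so H is indefinite -> x* is a saddle point.

saddle


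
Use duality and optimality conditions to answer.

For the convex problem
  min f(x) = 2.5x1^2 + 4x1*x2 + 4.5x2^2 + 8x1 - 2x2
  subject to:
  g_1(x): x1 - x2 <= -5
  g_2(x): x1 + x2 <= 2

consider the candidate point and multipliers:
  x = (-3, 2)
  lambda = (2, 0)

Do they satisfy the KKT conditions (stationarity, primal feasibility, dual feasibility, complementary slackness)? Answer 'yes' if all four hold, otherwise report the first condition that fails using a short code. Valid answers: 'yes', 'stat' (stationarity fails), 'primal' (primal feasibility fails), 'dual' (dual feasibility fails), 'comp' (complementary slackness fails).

Gradient of f: grad f(x) = Q x + c = (1, 4)
Constraint values g_i(x) = a_i^T x - b_i:
  g_1((-3, 2)) = 0
  g_2((-3, 2)) = -3
Stationarity residual: grad f(x) + sum_i lambda_i a_i = (3, 2)
  -> stationarity FAILS
Primal feasibility (all g_i <= 0): OK
Dual feasibility (all lambda_i >= 0): OK
Complementary slackness (lambda_i * g_i(x) = 0 for all i): OK

Verdict: the first failing condition is stationarity -> stat.

stat


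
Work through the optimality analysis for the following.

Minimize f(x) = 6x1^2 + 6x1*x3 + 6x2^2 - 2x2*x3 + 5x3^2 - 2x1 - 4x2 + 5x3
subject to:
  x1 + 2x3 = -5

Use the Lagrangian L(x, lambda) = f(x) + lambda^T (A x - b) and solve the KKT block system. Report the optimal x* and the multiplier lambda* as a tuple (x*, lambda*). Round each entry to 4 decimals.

Form the Lagrangian:
  L(x, lambda) = (1/2) x^T Q x + c^T x + lambda^T (A x - b)
Stationarity (grad_x L = 0): Q x + c + A^T lambda = 0.
Primal feasibility: A x = b.

This gives the KKT block system:
  [ Q   A^T ] [ x     ]   [-c ]
  [ A    0  ] [ lambda ] = [ b ]

Solving the linear system:
  x*      = (0.8416, -0.1535, -2.9208)
  lambda* = (9.4257)
  f(x*)   = 15.7277

x* = (0.8416, -0.1535, -2.9208), lambda* = (9.4257)


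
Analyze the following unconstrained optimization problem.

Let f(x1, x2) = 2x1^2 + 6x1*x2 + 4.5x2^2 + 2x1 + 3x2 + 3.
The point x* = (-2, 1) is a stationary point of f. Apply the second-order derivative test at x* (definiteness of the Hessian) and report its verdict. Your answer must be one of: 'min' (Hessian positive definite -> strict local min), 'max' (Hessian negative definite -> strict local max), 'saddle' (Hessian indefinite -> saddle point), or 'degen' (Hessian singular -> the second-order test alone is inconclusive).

Compute the Hessian H = grad^2 f:
  H = [[4, 6], [6, 9]]
Verify stationarity: grad f(x*) = H x* + g = (0, 0).
Eigenvalues of H: 0, 13.
H has a zero eigenvalue (singular; positive semidefinite but not definite), so H is neither positive definite, negative definite, nor indefinite. The second-order test alone is inconclusive -> degen.
(Indeed, f is constant along the null direction of H through x*, so x* is not a strict local extremum.)

degen


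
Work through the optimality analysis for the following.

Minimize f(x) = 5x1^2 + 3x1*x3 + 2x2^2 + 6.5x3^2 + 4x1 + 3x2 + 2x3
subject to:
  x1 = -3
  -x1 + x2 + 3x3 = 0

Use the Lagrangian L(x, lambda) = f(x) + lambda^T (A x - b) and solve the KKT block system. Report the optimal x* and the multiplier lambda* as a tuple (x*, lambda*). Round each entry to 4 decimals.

Form the Lagrangian:
  L(x, lambda) = (1/2) x^T Q x + c^T x + lambda^T (A x - b)
Stationarity (grad_x L = 0): Q x + c + A^T lambda = 0.
Primal feasibility: A x = b.

This gives the KKT block system:
  [ Q   A^T ] [ x     ]   [-c ]
  [ A    0  ] [ lambda ] = [ b ]

Solving the linear system:
  x*      = (-3, -1.7755, -0.4082)
  lambda* = (31.3265, 4.102)
  f(x*)   = 37.9184

x* = (-3, -1.7755, -0.4082), lambda* = (31.3265, 4.102)


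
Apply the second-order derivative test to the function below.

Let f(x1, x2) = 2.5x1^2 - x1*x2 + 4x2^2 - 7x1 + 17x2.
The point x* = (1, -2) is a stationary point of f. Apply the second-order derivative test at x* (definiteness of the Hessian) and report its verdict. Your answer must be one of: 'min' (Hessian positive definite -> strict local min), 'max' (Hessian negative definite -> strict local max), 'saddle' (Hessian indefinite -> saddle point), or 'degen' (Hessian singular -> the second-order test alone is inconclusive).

Compute the Hessian H = grad^2 f:
  H = [[5, -1], [-1, 8]]
Verify stationarity: grad f(x*) = H x* + g = (0, 0).
Eigenvalues of H: 4.6972, 8.3028.
Both eigenvalues > 0, so H is positive definite -> x* is a strict local min.

min


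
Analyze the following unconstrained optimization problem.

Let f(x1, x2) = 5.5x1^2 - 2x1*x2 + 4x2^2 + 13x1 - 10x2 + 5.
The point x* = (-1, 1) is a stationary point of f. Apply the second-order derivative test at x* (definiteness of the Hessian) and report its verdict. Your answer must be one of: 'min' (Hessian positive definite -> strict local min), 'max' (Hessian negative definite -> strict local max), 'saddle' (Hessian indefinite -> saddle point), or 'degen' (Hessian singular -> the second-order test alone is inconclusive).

Compute the Hessian H = grad^2 f:
  H = [[11, -2], [-2, 8]]
Verify stationarity: grad f(x*) = H x* + g = (0, 0).
Eigenvalues of H: 7, 12.
Both eigenvalues > 0, so H is positive definite -> x* is a strict local min.

min


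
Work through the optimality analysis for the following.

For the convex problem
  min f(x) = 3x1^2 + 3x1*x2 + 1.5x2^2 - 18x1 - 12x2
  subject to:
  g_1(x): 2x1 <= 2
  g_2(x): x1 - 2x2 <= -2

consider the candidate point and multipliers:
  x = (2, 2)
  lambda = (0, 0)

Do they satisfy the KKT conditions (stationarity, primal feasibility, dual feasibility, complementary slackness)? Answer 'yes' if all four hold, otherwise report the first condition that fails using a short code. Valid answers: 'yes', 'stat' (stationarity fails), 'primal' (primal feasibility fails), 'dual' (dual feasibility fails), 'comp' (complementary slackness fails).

Gradient of f: grad f(x) = Q x + c = (0, 0)
Constraint values g_i(x) = a_i^T x - b_i:
  g_1((2, 2)) = 2
  g_2((2, 2)) = 0
Stationarity residual: grad f(x) + sum_i lambda_i a_i = (0, 0)
  -> stationarity OK
Primal feasibility (all g_i <= 0): FAILS
Dual feasibility (all lambda_i >= 0): OK
Complementary slackness (lambda_i * g_i(x) = 0 for all i): OK

Verdict: the first failing condition is primal_feasibility -> primal.

primal


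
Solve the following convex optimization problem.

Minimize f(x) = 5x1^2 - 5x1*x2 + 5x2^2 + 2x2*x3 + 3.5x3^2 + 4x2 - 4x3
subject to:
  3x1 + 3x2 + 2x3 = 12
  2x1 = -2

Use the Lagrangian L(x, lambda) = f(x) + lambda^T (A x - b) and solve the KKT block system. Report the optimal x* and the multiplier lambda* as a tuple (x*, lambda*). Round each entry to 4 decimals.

Form the Lagrangian:
  L(x, lambda) = (1/2) x^T Q x + c^T x + lambda^T (A x - b)
Stationarity (grad_x L = 0): Q x + c + A^T lambda = 0.
Primal feasibility: A x = b.

This gives the KKT block system:
  [ Q   A^T ] [ x     ]   [-c ]
  [ A    0  ] [ lambda ] = [ b ]

Solving the linear system:
  x*      = (-1, 2.4684, 3.7975)
  lambda* = (-13.7595, 31.8101)
  f(x*)   = 111.7089

x* = (-1, 2.4684, 3.7975), lambda* = (-13.7595, 31.8101)


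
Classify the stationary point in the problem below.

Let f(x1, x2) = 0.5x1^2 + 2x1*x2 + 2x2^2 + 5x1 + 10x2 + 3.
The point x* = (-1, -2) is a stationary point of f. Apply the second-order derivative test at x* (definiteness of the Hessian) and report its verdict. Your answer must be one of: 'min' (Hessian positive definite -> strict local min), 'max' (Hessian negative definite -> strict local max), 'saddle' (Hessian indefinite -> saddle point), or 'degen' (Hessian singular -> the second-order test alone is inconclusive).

Compute the Hessian H = grad^2 f:
  H = [[1, 2], [2, 4]]
Verify stationarity: grad f(x*) = H x* + g = (0, 0).
Eigenvalues of H: 0, 5.
H has a zero eigenvalue (singular; positive semidefinite but not definite), so H is neither positive definite, negative definite, nor indefinite. The second-order test alone is inconclusive -> degen.
(Indeed, f is constant along the null direction of H through x*, so x* is not a strict local extremum.)

degen


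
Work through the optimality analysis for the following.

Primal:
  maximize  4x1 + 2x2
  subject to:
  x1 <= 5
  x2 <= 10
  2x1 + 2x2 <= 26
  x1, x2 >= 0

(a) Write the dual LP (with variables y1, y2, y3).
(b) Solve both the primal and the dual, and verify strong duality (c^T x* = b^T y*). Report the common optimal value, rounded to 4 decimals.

The standard primal-dual pair for 'max c^T x s.t. A x <= b, x >= 0' is:
  Dual:  min b^T y  s.t.  A^T y >= c,  y >= 0.

So the dual LP is:
  minimize  5y1 + 10y2 + 26y3
  subject to:
    y1 + 2y3 >= 4
    y2 + 2y3 >= 2
    y1, y2, y3 >= 0

Solving the primal: x* = (5, 8).
  primal value c^T x* = 36.
Solving the dual: y* = (2, 0, 1).
  dual value b^T y* = 36.
Strong duality: c^T x* = b^T y*. Confirmed.

36


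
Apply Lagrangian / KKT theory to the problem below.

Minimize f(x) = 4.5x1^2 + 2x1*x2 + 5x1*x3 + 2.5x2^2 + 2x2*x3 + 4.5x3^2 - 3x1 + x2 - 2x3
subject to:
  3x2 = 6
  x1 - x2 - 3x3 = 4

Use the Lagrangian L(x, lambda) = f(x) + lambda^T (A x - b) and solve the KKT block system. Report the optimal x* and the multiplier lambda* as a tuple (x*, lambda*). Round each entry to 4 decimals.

Form the Lagrangian:
  L(x, lambda) = (1/2) x^T Q x + c^T x + lambda^T (A x - b)
Stationarity (grad_x L = 0): Q x + c + A^T lambda = 0.
Primal feasibility: A x = b.

This gives the KKT block system:
  [ Q   A^T ] [ x     ]   [-c ]
  [ A    0  ] [ lambda ] = [ b ]

Solving the linear system:
  x*      = (1.075, 2, -1.6417)
  lambda* = (-4.1111, -2.4667)
  f(x*)   = 18.2958

x* = (1.075, 2, -1.6417), lambda* = (-4.1111, -2.4667)


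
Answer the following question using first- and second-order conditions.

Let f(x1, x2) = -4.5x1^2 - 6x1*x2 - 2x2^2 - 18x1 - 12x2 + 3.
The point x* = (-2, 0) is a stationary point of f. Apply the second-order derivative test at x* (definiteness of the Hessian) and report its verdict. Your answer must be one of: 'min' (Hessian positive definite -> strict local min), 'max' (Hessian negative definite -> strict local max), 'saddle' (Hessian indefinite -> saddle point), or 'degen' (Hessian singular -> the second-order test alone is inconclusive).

Compute the Hessian H = grad^2 f:
  H = [[-9, -6], [-6, -4]]
Verify stationarity: grad f(x*) = H x* + g = (0, 0).
Eigenvalues of H: -13, 0.
H has a zero eigenvalue (singular; negative semidefinite but not definite), so H is neither positive definite, negative definite, nor indefinite. The second-order test alone is inconclusive -> degen.
(Indeed, f is constant along the null direction of H through x*, so x* is not a strict local extremum.)

degen


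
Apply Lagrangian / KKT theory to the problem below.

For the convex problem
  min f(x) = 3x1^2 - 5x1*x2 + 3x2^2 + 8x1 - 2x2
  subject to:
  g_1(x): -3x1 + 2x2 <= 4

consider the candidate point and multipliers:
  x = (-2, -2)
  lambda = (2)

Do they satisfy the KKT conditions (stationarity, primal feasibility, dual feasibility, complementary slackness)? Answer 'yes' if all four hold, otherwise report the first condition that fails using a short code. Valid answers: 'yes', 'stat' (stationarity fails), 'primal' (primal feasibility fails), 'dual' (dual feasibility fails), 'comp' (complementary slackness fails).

Gradient of f: grad f(x) = Q x + c = (6, -4)
Constraint values g_i(x) = a_i^T x - b_i:
  g_1((-2, -2)) = -2
Stationarity residual: grad f(x) + sum_i lambda_i a_i = (0, 0)
  -> stationarity OK
Primal feasibility (all g_i <= 0): OK
Dual feasibility (all lambda_i >= 0): OK
Complementary slackness (lambda_i * g_i(x) = 0 for all i): FAILS

Verdict: the first failing condition is complementary_slackness -> comp.

comp


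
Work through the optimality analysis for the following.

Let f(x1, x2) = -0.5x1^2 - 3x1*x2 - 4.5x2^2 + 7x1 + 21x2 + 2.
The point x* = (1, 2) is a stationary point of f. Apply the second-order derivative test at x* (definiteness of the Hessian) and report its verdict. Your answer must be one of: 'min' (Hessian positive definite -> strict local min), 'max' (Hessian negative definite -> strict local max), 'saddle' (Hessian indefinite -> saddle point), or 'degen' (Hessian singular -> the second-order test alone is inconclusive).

Compute the Hessian H = grad^2 f:
  H = [[-1, -3], [-3, -9]]
Verify stationarity: grad f(x*) = H x* + g = (0, 0).
Eigenvalues of H: -10, 0.
H has a zero eigenvalue (singular; negative semidefinite but not definite), so H is neither positive definite, negative definite, nor indefinite. The second-order test alone is inconclusive -> degen.
(Indeed, f is constant along the null direction of H through x*, so x* is not a strict local extremum.)

degen


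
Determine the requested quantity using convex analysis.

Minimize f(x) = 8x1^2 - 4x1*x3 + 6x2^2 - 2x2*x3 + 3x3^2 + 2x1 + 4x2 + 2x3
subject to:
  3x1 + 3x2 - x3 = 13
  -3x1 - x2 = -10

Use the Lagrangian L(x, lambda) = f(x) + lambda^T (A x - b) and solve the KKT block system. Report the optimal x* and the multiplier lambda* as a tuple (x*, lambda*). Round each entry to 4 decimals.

Form the Lagrangian:
  L(x, lambda) = (1/2) x^T Q x + c^T x + lambda^T (A x - b)
Stationarity (grad_x L = 0): Q x + c + A^T lambda = 0.
Primal feasibility: A x = b.

This gives the KKT block system:
  [ Q   A^T ] [ x     ]   [-c ]
  [ A    0  ] [ lambda ] = [ b ]

Solving the linear system:
  x*      = (2.6582, 2.0253, 1.0506)
  lambda* = (-6.3797, 7.0633)
  f(x*)   = 84.5443

x* = (2.6582, 2.0253, 1.0506), lambda* = (-6.3797, 7.0633)


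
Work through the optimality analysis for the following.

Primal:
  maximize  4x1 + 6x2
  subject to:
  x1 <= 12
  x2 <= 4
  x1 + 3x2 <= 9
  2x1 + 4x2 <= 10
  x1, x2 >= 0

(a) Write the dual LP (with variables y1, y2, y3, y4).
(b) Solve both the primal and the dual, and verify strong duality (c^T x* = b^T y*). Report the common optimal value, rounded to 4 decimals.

The standard primal-dual pair for 'max c^T x s.t. A x <= b, x >= 0' is:
  Dual:  min b^T y  s.t.  A^T y >= c,  y >= 0.

So the dual LP is:
  minimize  12y1 + 4y2 + 9y3 + 10y4
  subject to:
    y1 + y3 + 2y4 >= 4
    y2 + 3y3 + 4y4 >= 6
    y1, y2, y3, y4 >= 0

Solving the primal: x* = (5, 0).
  primal value c^T x* = 20.
Solving the dual: y* = (0, 0, 0, 2).
  dual value b^T y* = 20.
Strong duality: c^T x* = b^T y*. Confirmed.

20


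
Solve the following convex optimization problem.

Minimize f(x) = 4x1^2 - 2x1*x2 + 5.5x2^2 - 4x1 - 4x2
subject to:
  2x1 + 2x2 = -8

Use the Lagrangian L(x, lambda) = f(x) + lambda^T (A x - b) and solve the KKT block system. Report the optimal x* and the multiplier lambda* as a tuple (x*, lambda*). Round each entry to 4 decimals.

Form the Lagrangian:
  L(x, lambda) = (1/2) x^T Q x + c^T x + lambda^T (A x - b)
Stationarity (grad_x L = 0): Q x + c + A^T lambda = 0.
Primal feasibility: A x = b.

This gives the KKT block system:
  [ Q   A^T ] [ x     ]   [-c ]
  [ A    0  ] [ lambda ] = [ b ]

Solving the linear system:
  x*      = (-2.2609, -1.7391)
  lambda* = (9.3043)
  f(x*)   = 45.2174

x* = (-2.2609, -1.7391), lambda* = (9.3043)


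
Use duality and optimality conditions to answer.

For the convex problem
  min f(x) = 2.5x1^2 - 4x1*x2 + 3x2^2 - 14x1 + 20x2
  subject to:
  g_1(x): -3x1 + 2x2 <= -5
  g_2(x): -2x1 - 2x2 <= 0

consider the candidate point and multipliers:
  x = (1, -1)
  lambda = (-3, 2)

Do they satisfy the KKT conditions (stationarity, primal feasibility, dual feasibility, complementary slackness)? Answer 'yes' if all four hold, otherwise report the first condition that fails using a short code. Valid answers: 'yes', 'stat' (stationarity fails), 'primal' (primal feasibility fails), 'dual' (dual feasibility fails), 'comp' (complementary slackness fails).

Gradient of f: grad f(x) = Q x + c = (-5, 10)
Constraint values g_i(x) = a_i^T x - b_i:
  g_1((1, -1)) = 0
  g_2((1, -1)) = 0
Stationarity residual: grad f(x) + sum_i lambda_i a_i = (0, 0)
  -> stationarity OK
Primal feasibility (all g_i <= 0): OK
Dual feasibility (all lambda_i >= 0): FAILS
Complementary slackness (lambda_i * g_i(x) = 0 for all i): OK

Verdict: the first failing condition is dual_feasibility -> dual.

dual


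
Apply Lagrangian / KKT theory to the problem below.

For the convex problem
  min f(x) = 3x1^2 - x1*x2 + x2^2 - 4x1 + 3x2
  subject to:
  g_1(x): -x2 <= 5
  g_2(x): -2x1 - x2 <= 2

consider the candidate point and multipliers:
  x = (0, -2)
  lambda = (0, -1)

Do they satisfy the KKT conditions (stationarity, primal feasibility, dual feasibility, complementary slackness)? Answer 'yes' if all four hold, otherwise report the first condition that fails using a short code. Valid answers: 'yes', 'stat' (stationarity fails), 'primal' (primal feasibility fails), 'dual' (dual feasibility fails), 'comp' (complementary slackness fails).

Gradient of f: grad f(x) = Q x + c = (-2, -1)
Constraint values g_i(x) = a_i^T x - b_i:
  g_1((0, -2)) = -3
  g_2((0, -2)) = 0
Stationarity residual: grad f(x) + sum_i lambda_i a_i = (0, 0)
  -> stationarity OK
Primal feasibility (all g_i <= 0): OK
Dual feasibility (all lambda_i >= 0): FAILS
Complementary slackness (lambda_i * g_i(x) = 0 for all i): OK

Verdict: the first failing condition is dual_feasibility -> dual.

dual


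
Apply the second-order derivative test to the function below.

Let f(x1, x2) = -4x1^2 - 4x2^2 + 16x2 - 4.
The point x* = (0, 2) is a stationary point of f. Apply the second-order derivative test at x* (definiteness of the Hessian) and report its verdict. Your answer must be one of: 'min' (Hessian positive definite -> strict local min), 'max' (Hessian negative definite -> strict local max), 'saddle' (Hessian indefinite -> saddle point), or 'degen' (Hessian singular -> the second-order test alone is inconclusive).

Compute the Hessian H = grad^2 f:
  H = [[-8, 0], [0, -8]]
Verify stationarity: grad f(x*) = H x* + g = (0, 0).
Eigenvalues of H: -8, -8.
Both eigenvalues < 0, so H is negative definite -> x* is a strict local max.

max


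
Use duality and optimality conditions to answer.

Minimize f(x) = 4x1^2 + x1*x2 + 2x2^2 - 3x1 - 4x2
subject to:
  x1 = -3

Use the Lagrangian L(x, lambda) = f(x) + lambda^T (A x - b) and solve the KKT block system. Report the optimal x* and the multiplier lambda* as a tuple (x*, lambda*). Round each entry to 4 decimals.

Form the Lagrangian:
  L(x, lambda) = (1/2) x^T Q x + c^T x + lambda^T (A x - b)
Stationarity (grad_x L = 0): Q x + c + A^T lambda = 0.
Primal feasibility: A x = b.

This gives the KKT block system:
  [ Q   A^T ] [ x     ]   [-c ]
  [ A    0  ] [ lambda ] = [ b ]

Solving the linear system:
  x*      = (-3, 1.75)
  lambda* = (25.25)
  f(x*)   = 38.875

x* = (-3, 1.75), lambda* = (25.25)


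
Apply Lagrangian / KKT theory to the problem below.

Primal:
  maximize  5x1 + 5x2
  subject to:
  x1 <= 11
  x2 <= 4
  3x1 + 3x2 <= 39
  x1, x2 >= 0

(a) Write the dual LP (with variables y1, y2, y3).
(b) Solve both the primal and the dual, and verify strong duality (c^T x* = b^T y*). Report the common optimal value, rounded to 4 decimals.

The standard primal-dual pair for 'max c^T x s.t. A x <= b, x >= 0' is:
  Dual:  min b^T y  s.t.  A^T y >= c,  y >= 0.

So the dual LP is:
  minimize  11y1 + 4y2 + 39y3
  subject to:
    y1 + 3y3 >= 5
    y2 + 3y3 >= 5
    y1, y2, y3 >= 0

Solving the primal: x* = (9, 4).
  primal value c^T x* = 65.
Solving the dual: y* = (0, 0, 1.6667).
  dual value b^T y* = 65.
Strong duality: c^T x* = b^T y*. Confirmed.

65


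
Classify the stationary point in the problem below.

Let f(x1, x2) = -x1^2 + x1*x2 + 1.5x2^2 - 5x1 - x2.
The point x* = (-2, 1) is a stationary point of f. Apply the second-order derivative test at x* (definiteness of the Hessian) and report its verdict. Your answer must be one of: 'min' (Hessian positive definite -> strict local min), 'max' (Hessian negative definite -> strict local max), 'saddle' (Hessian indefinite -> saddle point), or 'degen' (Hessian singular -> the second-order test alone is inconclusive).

Compute the Hessian H = grad^2 f:
  H = [[-2, 1], [1, 3]]
Verify stationarity: grad f(x*) = H x* + g = (0, 0).
Eigenvalues of H: -2.1926, 3.1926.
Eigenvalues have mixed signs, so H is indefinite -> x* is a saddle point.

saddle


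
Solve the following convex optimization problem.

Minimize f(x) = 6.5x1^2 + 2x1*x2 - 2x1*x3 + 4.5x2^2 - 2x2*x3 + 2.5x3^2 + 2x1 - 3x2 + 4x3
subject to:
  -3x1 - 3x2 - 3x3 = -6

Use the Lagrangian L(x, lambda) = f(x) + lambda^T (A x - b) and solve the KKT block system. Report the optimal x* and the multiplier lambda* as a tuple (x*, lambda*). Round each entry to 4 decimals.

Form the Lagrangian:
  L(x, lambda) = (1/2) x^T Q x + c^T x + lambda^T (A x - b)
Stationarity (grad_x L = 0): Q x + c + A^T lambda = 0.
Primal feasibility: A x = b.

This gives the KKT block system:
  [ Q   A^T ] [ x     ]   [-c ]
  [ A    0  ] [ lambda ] = [ b ]

Solving the linear system:
  x*      = (0.2073, 1.04, 0.7527)
  lambda* = (1.7564)
  f(x*)   = 5.4218

x* = (0.2073, 1.04, 0.7527), lambda* = (1.7564)


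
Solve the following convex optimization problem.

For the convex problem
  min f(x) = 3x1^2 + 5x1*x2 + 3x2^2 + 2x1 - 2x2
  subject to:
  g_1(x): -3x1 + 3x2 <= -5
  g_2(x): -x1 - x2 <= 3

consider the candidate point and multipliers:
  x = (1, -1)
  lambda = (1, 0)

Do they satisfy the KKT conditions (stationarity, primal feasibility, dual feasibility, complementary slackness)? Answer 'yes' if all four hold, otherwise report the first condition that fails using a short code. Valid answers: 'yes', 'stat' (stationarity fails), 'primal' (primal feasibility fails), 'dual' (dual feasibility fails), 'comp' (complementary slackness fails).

Gradient of f: grad f(x) = Q x + c = (3, -3)
Constraint values g_i(x) = a_i^T x - b_i:
  g_1((1, -1)) = -1
  g_2((1, -1)) = -3
Stationarity residual: grad f(x) + sum_i lambda_i a_i = (0, 0)
  -> stationarity OK
Primal feasibility (all g_i <= 0): OK
Dual feasibility (all lambda_i >= 0): OK
Complementary slackness (lambda_i * g_i(x) = 0 for all i): FAILS

Verdict: the first failing condition is complementary_slackness -> comp.

comp


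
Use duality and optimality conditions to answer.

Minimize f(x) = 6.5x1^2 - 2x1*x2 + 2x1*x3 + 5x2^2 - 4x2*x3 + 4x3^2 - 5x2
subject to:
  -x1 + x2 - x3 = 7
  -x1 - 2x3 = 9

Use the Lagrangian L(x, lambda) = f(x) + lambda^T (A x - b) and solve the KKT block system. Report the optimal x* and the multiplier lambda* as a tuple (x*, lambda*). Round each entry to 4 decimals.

Form the Lagrangian:
  L(x, lambda) = (1/2) x^T Q x + c^T x + lambda^T (A x - b)
Stationarity (grad_x L = 0): Q x + c + A^T lambda = 0.
Primal feasibility: A x = b.

This gives the KKT block system:
  [ Q   A^T ] [ x     ]   [-c ]
  [ A    0  ] [ lambda ] = [ b ]

Solving the linear system:
  x*      = (-1.8065, 1.5968, -3.5968)
  lambda* = (-28.9677, -4.9032)
  f(x*)   = 119.4597

x* = (-1.8065, 1.5968, -3.5968), lambda* = (-28.9677, -4.9032)


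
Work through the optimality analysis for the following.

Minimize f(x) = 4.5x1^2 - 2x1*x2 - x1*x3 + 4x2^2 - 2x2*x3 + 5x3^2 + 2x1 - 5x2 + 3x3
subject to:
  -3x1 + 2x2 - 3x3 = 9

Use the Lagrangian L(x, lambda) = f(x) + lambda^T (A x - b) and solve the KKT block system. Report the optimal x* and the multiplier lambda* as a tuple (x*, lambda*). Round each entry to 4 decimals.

Form the Lagrangian:
  L(x, lambda) = (1/2) x^T Q x + c^T x + lambda^T (A x - b)
Stationarity (grad_x L = 0): Q x + c + A^T lambda = 0.
Primal feasibility: A x = b.

This gives the KKT block system:
  [ Q   A^T ] [ x     ]   [-c ]
  [ A    0  ] [ lambda ] = [ b ]

Solving the linear system:
  x*      = (-1.2419, 0.8072, -1.2199)
  lambda* = (-3.1906)
  f(x*)   = 9.268

x* = (-1.2419, 0.8072, -1.2199), lambda* = (-3.1906)


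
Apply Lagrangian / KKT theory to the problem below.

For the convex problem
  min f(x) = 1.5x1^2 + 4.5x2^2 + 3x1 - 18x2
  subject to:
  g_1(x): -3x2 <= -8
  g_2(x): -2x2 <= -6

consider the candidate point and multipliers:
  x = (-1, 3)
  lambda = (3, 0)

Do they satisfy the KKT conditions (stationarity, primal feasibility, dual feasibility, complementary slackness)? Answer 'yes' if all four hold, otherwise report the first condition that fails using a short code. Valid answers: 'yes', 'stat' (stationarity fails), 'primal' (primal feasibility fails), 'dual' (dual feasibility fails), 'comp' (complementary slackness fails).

Gradient of f: grad f(x) = Q x + c = (0, 9)
Constraint values g_i(x) = a_i^T x - b_i:
  g_1((-1, 3)) = -1
  g_2((-1, 3)) = 0
Stationarity residual: grad f(x) + sum_i lambda_i a_i = (0, 0)
  -> stationarity OK
Primal feasibility (all g_i <= 0): OK
Dual feasibility (all lambda_i >= 0): OK
Complementary slackness (lambda_i * g_i(x) = 0 for all i): FAILS

Verdict: the first failing condition is complementary_slackness -> comp.

comp


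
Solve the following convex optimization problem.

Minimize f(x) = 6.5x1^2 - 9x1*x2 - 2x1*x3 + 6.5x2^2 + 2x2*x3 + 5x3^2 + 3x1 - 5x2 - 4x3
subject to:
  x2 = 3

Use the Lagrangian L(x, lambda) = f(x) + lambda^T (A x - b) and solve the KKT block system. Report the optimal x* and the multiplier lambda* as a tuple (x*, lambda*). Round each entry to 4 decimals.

Form the Lagrangian:
  L(x, lambda) = (1/2) x^T Q x + c^T x + lambda^T (A x - b)
Stationarity (grad_x L = 0): Q x + c + A^T lambda = 0.
Primal feasibility: A x = b.

This gives the KKT block system:
  [ Q   A^T ] [ x     ]   [-c ]
  [ A    0  ] [ lambda ] = [ b ]

Solving the linear system:
  x*      = (1.873, 3, 0.1746)
  lambda* = (-17.4921)
  f(x*)   = 21.1984

x* = (1.873, 3, 0.1746), lambda* = (-17.4921)


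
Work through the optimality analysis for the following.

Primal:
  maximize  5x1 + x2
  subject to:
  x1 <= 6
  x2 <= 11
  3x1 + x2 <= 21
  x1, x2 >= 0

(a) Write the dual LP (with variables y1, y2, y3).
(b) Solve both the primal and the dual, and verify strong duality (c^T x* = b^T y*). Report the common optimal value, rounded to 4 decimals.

The standard primal-dual pair for 'max c^T x s.t. A x <= b, x >= 0' is:
  Dual:  min b^T y  s.t.  A^T y >= c,  y >= 0.

So the dual LP is:
  minimize  6y1 + 11y2 + 21y3
  subject to:
    y1 + 3y3 >= 5
    y2 + y3 >= 1
    y1, y2, y3 >= 0

Solving the primal: x* = (6, 3).
  primal value c^T x* = 33.
Solving the dual: y* = (2, 0, 1).
  dual value b^T y* = 33.
Strong duality: c^T x* = b^T y*. Confirmed.

33


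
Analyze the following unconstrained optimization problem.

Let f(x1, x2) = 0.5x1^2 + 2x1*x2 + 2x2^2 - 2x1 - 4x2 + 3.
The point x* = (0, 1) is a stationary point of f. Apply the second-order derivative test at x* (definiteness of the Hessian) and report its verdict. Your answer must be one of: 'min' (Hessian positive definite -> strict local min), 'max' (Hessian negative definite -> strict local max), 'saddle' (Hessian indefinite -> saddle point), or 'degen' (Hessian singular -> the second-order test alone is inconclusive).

Compute the Hessian H = grad^2 f:
  H = [[1, 2], [2, 4]]
Verify stationarity: grad f(x*) = H x* + g = (0, 0).
Eigenvalues of H: 0, 5.
H has a zero eigenvalue (singular; positive semidefinite but not definite), so H is neither positive definite, negative definite, nor indefinite. The second-order test alone is inconclusive -> degen.
(Indeed, f is constant along the null direction of H through x*, so x* is not a strict local extremum.)

degen


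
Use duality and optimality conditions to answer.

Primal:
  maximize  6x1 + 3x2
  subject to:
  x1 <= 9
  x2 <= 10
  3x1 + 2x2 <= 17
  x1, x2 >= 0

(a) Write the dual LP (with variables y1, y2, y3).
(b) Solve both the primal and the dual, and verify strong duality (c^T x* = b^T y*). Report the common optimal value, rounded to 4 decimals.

The standard primal-dual pair for 'max c^T x s.t. A x <= b, x >= 0' is:
  Dual:  min b^T y  s.t.  A^T y >= c,  y >= 0.

So the dual LP is:
  minimize  9y1 + 10y2 + 17y3
  subject to:
    y1 + 3y3 >= 6
    y2 + 2y3 >= 3
    y1, y2, y3 >= 0

Solving the primal: x* = (5.6667, 0).
  primal value c^T x* = 34.
Solving the dual: y* = (0, 0, 2).
  dual value b^T y* = 34.
Strong duality: c^T x* = b^T y*. Confirmed.

34


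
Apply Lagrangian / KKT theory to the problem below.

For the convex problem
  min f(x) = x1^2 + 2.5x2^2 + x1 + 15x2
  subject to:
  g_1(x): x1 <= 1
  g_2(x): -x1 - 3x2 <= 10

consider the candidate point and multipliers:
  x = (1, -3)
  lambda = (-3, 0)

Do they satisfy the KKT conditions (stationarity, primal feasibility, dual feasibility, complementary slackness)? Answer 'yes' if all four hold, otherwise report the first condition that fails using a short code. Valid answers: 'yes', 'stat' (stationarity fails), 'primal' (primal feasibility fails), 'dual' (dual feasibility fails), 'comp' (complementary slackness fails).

Gradient of f: grad f(x) = Q x + c = (3, 0)
Constraint values g_i(x) = a_i^T x - b_i:
  g_1((1, -3)) = 0
  g_2((1, -3)) = -2
Stationarity residual: grad f(x) + sum_i lambda_i a_i = (0, 0)
  -> stationarity OK
Primal feasibility (all g_i <= 0): OK
Dual feasibility (all lambda_i >= 0): FAILS
Complementary slackness (lambda_i * g_i(x) = 0 for all i): OK

Verdict: the first failing condition is dual_feasibility -> dual.

dual


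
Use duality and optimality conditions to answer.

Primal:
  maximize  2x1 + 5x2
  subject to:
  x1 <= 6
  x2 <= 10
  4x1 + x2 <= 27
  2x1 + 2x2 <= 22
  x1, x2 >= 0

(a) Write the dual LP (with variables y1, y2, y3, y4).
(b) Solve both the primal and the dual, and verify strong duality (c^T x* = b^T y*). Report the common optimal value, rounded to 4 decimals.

The standard primal-dual pair for 'max c^T x s.t. A x <= b, x >= 0' is:
  Dual:  min b^T y  s.t.  A^T y >= c,  y >= 0.

So the dual LP is:
  minimize  6y1 + 10y2 + 27y3 + 22y4
  subject to:
    y1 + 4y3 + 2y4 >= 2
    y2 + y3 + 2y4 >= 5
    y1, y2, y3, y4 >= 0

Solving the primal: x* = (1, 10).
  primal value c^T x* = 52.
Solving the dual: y* = (0, 3, 0, 1).
  dual value b^T y* = 52.
Strong duality: c^T x* = b^T y*. Confirmed.

52


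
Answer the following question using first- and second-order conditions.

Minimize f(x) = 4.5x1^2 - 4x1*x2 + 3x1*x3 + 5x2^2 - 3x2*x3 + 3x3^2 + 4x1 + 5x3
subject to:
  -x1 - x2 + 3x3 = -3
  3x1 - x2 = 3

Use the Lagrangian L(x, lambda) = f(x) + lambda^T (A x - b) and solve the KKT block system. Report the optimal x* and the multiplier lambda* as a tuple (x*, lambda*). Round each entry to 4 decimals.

Form the Lagrangian:
  L(x, lambda) = (1/2) x^T Q x + c^T x + lambda^T (A x - b)
Stationarity (grad_x L = 0): Q x + c + A^T lambda = 0.
Primal feasibility: A x = b.

This gives the KKT block system:
  [ Q   A^T ] [ x     ]   [-c ]
  [ A    0  ] [ lambda ] = [ b ]

Solving the linear system:
  x*      = (0.8517, -0.445, -0.8644)
  lambda* = (-1.2344, -4.0287)
  f(x*)   = 3.7337

x* = (0.8517, -0.445, -0.8644), lambda* = (-1.2344, -4.0287)


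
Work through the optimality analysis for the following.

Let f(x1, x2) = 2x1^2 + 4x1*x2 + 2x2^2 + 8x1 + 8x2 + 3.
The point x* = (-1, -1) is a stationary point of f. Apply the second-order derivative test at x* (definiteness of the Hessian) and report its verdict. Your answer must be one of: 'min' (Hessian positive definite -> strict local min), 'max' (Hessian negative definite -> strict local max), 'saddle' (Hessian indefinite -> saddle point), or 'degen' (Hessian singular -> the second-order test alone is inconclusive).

Compute the Hessian H = grad^2 f:
  H = [[4, 4], [4, 4]]
Verify stationarity: grad f(x*) = H x* + g = (0, 0).
Eigenvalues of H: 0, 8.
H has a zero eigenvalue (singular; positive semidefinite but not definite), so H is neither positive definite, negative definite, nor indefinite. The second-order test alone is inconclusive -> degen.
(Indeed, f is constant along the null direction of H through x*, so x* is not a strict local extremum.)

degen


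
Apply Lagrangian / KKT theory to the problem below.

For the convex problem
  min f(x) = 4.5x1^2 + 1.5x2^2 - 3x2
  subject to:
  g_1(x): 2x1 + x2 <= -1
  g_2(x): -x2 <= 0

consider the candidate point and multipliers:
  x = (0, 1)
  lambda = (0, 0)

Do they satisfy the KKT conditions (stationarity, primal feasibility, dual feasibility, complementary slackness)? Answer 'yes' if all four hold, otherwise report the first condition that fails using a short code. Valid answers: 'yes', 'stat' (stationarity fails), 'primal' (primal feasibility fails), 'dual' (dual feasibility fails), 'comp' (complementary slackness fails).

Gradient of f: grad f(x) = Q x + c = (0, 0)
Constraint values g_i(x) = a_i^T x - b_i:
  g_1((0, 1)) = 2
  g_2((0, 1)) = -1
Stationarity residual: grad f(x) + sum_i lambda_i a_i = (0, 0)
  -> stationarity OK
Primal feasibility (all g_i <= 0): FAILS
Dual feasibility (all lambda_i >= 0): OK
Complementary slackness (lambda_i * g_i(x) = 0 for all i): OK

Verdict: the first failing condition is primal_feasibility -> primal.

primal


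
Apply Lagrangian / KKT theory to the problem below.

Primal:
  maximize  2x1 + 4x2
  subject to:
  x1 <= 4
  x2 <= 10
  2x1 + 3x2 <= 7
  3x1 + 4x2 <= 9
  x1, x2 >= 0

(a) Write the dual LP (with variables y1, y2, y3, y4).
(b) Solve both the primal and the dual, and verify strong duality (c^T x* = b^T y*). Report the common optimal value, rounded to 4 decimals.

The standard primal-dual pair for 'max c^T x s.t. A x <= b, x >= 0' is:
  Dual:  min b^T y  s.t.  A^T y >= c,  y >= 0.

So the dual LP is:
  minimize  4y1 + 10y2 + 7y3 + 9y4
  subject to:
    y1 + 2y3 + 3y4 >= 2
    y2 + 3y3 + 4y4 >= 4
    y1, y2, y3, y4 >= 0

Solving the primal: x* = (0, 2.25).
  primal value c^T x* = 9.
Solving the dual: y* = (0, 0, 0, 1).
  dual value b^T y* = 9.
Strong duality: c^T x* = b^T y*. Confirmed.

9


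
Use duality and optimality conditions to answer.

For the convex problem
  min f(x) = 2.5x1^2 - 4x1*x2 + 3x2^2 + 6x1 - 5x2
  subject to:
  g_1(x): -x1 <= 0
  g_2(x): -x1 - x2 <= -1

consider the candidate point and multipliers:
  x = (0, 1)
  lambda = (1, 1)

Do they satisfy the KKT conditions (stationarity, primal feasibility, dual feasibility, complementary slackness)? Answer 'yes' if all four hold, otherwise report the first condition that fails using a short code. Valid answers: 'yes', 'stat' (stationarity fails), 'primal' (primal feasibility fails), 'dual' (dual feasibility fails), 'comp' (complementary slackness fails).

Gradient of f: grad f(x) = Q x + c = (2, 1)
Constraint values g_i(x) = a_i^T x - b_i:
  g_1((0, 1)) = 0
  g_2((0, 1)) = 0
Stationarity residual: grad f(x) + sum_i lambda_i a_i = (0, 0)
  -> stationarity OK
Primal feasibility (all g_i <= 0): OK
Dual feasibility (all lambda_i >= 0): OK
Complementary slackness (lambda_i * g_i(x) = 0 for all i): OK

Verdict: yes, KKT holds.

yes


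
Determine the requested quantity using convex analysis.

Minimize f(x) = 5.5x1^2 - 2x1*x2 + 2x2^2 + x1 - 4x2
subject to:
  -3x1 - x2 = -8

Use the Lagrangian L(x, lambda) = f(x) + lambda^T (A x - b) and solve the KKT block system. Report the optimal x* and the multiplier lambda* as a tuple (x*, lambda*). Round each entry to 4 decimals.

Form the Lagrangian:
  L(x, lambda) = (1/2) x^T Q x + c^T x + lambda^T (A x - b)
Stationarity (grad_x L = 0): Q x + c + A^T lambda = 0.
Primal feasibility: A x = b.

This gives the KKT block system:
  [ Q   A^T ] [ x     ]   [-c ]
  [ A    0  ] [ lambda ] = [ b ]

Solving the linear system:
  x*      = (1.678, 2.9661)
  lambda* = (4.5085)
  f(x*)   = 12.9407

x* = (1.678, 2.9661), lambda* = (4.5085)


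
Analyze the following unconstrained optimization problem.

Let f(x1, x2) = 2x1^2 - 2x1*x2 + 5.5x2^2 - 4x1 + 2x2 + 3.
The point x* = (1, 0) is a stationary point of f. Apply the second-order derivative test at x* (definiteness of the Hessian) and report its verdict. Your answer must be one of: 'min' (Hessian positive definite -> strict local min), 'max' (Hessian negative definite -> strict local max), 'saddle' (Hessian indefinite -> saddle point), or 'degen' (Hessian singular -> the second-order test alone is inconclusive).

Compute the Hessian H = grad^2 f:
  H = [[4, -2], [-2, 11]]
Verify stationarity: grad f(x*) = H x* + g = (0, 0).
Eigenvalues of H: 3.4689, 11.5311.
Both eigenvalues > 0, so H is positive definite -> x* is a strict local min.

min
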